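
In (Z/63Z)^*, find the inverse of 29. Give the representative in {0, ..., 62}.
29^(−1) ≡ 50 (mod 63)

Apply the extended Euclidean algorithm to (63, 29), tracking rows (r, s, t) with s·63 + t·29 = r. Each division r_prev = q·r_cur + r_new produces the new row as (previous row) − q·(current row):
  row A: (63, 1, 0)   [1·63 + 0·29 = 63]
  row B: (29, 0, 1)   [0·63 + 1·29 = 29]
  63 = 2·29 + 5   → row C = row A − 2·row B = (5, 1, −2)   [check: 1·63 − 2·29 = 5]
  29 = 5·5 + 4   → row D = row B − 5·row C = (4, −5, 11)   [check: −5·63 + 11·29 = 4]
  5 = 1·4 + 1   → row E = row C − 1·row D = (1, 6, −13)   [check: 6·63 − 13·29 = 1]
  4 = 4·1 + 0   → remainder 0, stop. gcd = 1 (last nonzero row E).
The gcd is 1, so 29 is invertible mod 63. The last nonzero row gives 6·63 − 13·29 = 1, so t = −13. So 29^(−1) ≡ −13 ≡ 50 (mod 63). Verify: 29 · 50 = 1450 ≡ 1 (mod 63). ✓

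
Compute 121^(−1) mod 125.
Apply the extended Euclidean algorithm to (125, 121), tracking rows (r, s, t) with s·125 + t·121 = r. Each division r_prev = q·r_cur + r_new produces the new row as (previous row) − q·(current row):
  row A: (125, 1, 0)   [1·125 + 0·121 = 125]
  row B: (121, 0, 1)   [0·125 + 1·121 = 121]
  125 = 1·121 + 4   → row C = row A − 1·row B = (4, 1, −1)   [check: 1·125 − 1·121 = 4]
  121 = 30·4 + 1   → row D = row B − 30·row C = (1, −30, 31)   [check: −30·125 + 31·121 = 1]
  4 = 4·1 + 0   → remainder 0, stop. gcd = 1 (last nonzero row D).
The gcd is 1, so 121 is invertible mod 125. The last nonzero row gives −30·125 + 31·121 = 1, so t = 31. So 121^(−1) ≡ 31 (mod 125). Verify: 121 · 31 = 3751 ≡ 1 (mod 125). ✓

Final answer: 121^(−1) ≡ 31 (mod 125)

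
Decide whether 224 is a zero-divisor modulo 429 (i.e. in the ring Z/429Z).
gcd(224, 429) = 1, so 224 is a unit in Z/429Z (it has a multiplicative inverse). A unit cannot be a zero-divisor: if 224·b ≡ 0 then multiplying both sides by 224^(−1) gives b ≡ 0. So 224 is not a zero-divisor.

Final answer: NO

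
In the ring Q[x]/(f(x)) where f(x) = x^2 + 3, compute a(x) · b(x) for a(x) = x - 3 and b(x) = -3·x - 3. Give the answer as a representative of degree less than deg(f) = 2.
First multiply in Q[x] without reducing: a · b = -3·x^2 + 6·x + 9. Now divide by f(x) = x^2 + 3, eliminating the leading term at each step:
  leading term -3·x^2: subtract (-3)·f(x) = -3·x^2 - 9, leaving 6·x + 18
The degree is now < 2, so this is the remainder. Hence a · b ≡ 6·x + 18 in Q[x]/(f).

Final answer: a · b ≡ 6·x + 18 (mod f(x))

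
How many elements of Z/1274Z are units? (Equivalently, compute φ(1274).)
Z/1274Z has φ(1274) = 504 units

An element a ∈ Z/1274Z is a unit iff gcd(a, 1274) = 1, so the number of units is φ(1274). φ is multiplicative, with φ(p^e) = p^e − p^(e−1). Factorise 1274 = 2 · 7^2 · 13. Then
  φ(1274) = (2 − 1) · (7^2 − 7^1) · (13 − 1) = 1 · 42 · 12 = 504.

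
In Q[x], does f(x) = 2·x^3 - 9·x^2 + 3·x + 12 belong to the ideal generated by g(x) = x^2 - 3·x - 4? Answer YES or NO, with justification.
NO

In Q[x] the ideal (g) consists of all multiples of g, so f ∈ (g) iff g | f, i.e. iff the remainder of f on division by g is 0. Divide f by g (g is monic, so eliminate the leading term of the running remainder at each step):
  leading term 2·x^3: subtract (2·x)·g(x) = 2·x^3 - 6·x^2 - 8·x, leaving -3·x^2 + 11·x + 12
  leading term -3·x^2: subtract (-3)·g(x) = -3·x^2 + 9·x + 12, leaving 2·x
The remainder r(x) = 2·x ≠ 0 (and deg r < deg g), so g ∤ f, i.e. f ∉ (g).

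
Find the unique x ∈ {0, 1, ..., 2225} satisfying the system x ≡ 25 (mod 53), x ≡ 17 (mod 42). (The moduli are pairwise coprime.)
The moduli 53, 42 are pairwise coprime, so by the CRT there is a unique solution mod 53·42 = 2226.
Solve by successive substitution. Start with x ≡ 25 (mod 53).
  Combine with x ≡ 17 (mod 42): write x = 25 + 53·t and require 25 + 53·t ≡ 17 (mod 42), i.e. 53·t ≡ 17 − 25 ≡ 34 (mod 42). Since 53^(−1) ≡ 23 (mod 42) (53 ≡ 11 (mod 42)), t ≡ 23·34 ≡ 26 (mod 42). So x ≡ 25 + 53·26 = 1403 (mod 2226).
Unique solution in [0, 2226): x = 1403.

Final answer: x ≡ 1403 (mod 2226); the representative in [0, 2226) is 1403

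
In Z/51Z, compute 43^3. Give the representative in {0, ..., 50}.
Use repeated squaring. Binary(3) = 11. Walk through the bits of the exponent 3 left-to-right: at each bit after the leading one, square the running value, then multiply by 43 if the bit is 1 (always reducing mod 51):
  bit 1 = 1 (leading): start with 43.
  bit 2 = 1: square 43^2 = 1849 ≡ 13; bit is 1, so multiply 13·43 = 559 ≡ 49 (mod 51).
Final value: 43^3 ≡ 49 (mod 51).

Final answer: 49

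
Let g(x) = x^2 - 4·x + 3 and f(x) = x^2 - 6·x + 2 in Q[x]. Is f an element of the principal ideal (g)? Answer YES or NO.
In Q[x] the ideal (g) consists of all multiples of g, so f ∈ (g) iff g | f, i.e. iff the remainder of f on division by g is 0. Divide f by g (g is monic, so eliminate the leading term of the running remainder at each step):
  leading term x^2: subtract (1)·g(x) = x^2 - 4·x + 3, leaving -2·x - 1
The remainder r(x) = -2·x - 1 ≠ 0 (and deg r < deg g), so g ∤ f, i.e. f ∉ (g).

Final answer: NO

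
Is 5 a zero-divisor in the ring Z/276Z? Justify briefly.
gcd(5, 276) = 1, so 5 is a unit in Z/276Z (it has a multiplicative inverse). A unit cannot be a zero-divisor: if 5·b ≡ 0 then multiplying both sides by 5^(−1) gives b ≡ 0. So 5 is not a zero-divisor.

Final answer: NO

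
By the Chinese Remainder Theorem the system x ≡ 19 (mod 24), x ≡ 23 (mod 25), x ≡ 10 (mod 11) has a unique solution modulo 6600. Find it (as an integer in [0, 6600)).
The moduli 24, 25, 11 are pairwise coprime, so by the CRT there is a unique solution mod 24·25·11 = 6600.
Solve by successive substitution. Start with x ≡ 19 (mod 24).
  Combine with x ≡ 23 (mod 25): write x = 19 + 24·t and require 19 + 24·t ≡ 23 (mod 25), i.e. 24·t ≡ 23 − 19 ≡ 4 (mod 25). Since 24^(−1) ≡ 24 (mod 25), t ≡ 24·4 ≡ 21 (mod 25). So x ≡ 19 + 24·21 = 523 (mod 600).
  Combine with x ≡ 10 (mod 11): write x = 523 + 600·t and require 523 + 600·t ≡ 10 (mod 11), i.e. 600·t ≡ 10 − 523 ≡ 4 (mod 11). Since 600^(−1) ≡ 2 (mod 11) (600 ≡ 6 (mod 11)), t ≡ 2·4 ≡ 8 (mod 11). So x ≡ 523 + 600·8 = 5323 (mod 6600).
Unique solution in [0, 6600): x = 5323.

Final answer: x ≡ 5323 (mod 6600); the representative in [0, 6600) is 5323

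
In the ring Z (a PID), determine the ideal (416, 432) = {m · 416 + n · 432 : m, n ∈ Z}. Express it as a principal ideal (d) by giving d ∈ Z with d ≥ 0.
In the PID Z, (a, b) is generated by gcd(a, b). Compute gcd(432, 416) with the extended Euclidean algorithm, tracking rows (r, s, t) with s·432 + t·416 = r:
  row A: (432, 1, 0)   [1·432 + 0·416 = 432]
  row B: (416, 0, 1)   [0·432 + 1·416 = 416]
  432 = 1·416 + 16   → row C = row A − 1·row B = (16, 1, −1)   [check: 1·432 − 1·416 = 16]
  416 = 26·16 + 0   → remainder 0, stop. gcd = 16 (last nonzero row C).
So gcd(416, 432) = 16, with Bézout identity 1·432 − 1·416 = 16. Containment (⊇): the Bézout identity exhibits 16 as an element of (416, 432), giving (16) ⊆ (416, 432). Containment (⊆): since 16 | 416 and 16 | 432 (416 = 16·26, 432 = 16·27), every Z-linear combination of 416 and 432 is divisible by 16, so (416, 432) ⊆ (16). Therefore (416, 432) = (16), d = 16.

Final answer: (416, 432) = (16); d = 16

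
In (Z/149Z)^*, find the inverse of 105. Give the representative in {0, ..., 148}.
Apply the extended Euclidean algorithm to (149, 105), tracking rows (r, s, t) with s·149 + t·105 = r. Each division r_prev = q·r_cur + r_new produces the new row as (previous row) − q·(current row):
  row A: (149, 1, 0)   [1·149 + 0·105 = 149]
  row B: (105, 0, 1)   [0·149 + 1·105 = 105]
  149 = 1·105 + 44   → row C = row A − 1·row B = (44, 1, −1)   [check: 1·149 − 1·105 = 44]
  105 = 2·44 + 17   → row D = row B − 2·row C = (17, −2, 3)   [check: −2·149 + 3·105 = 17]
  44 = 2·17 + 10   → row E = row C − 2·row D = (10, 5, −7)   [check: 5·149 − 7·105 = 10]
  17 = 1·10 + 7   → row F = row D − 1·row E = (7, −7, 10)   [check: −7·149 + 10·105 = 7]
  10 = 1·7 + 3   → row G = row E − 1·row F = (3, 12, −17)   [check: 12·149 − 17·105 = 3]
  7 = 2·3 + 1   → row H = row F − 2·row G = (1, −31, 44)   [check: −31·149 + 44·105 = 1]
  3 = 3·1 + 0   → remainder 0, stop. gcd = 1 (last nonzero row H).
The gcd is 1, so 105 is invertible mod 149. The last nonzero row gives −31·149 + 44·105 = 1, so t = 44. So 105^(−1) ≡ 44 (mod 149). Verify: 105 · 44 = 4620 ≡ 1 (mod 149). ✓

Final answer: 105^(−1) ≡ 44 (mod 149)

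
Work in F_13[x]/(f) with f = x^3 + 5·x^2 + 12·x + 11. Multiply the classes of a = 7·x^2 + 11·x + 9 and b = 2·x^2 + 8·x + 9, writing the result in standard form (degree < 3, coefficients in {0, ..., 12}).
a · b ≡ 12·x + 6 (mod f(x))

Multiply as integer polynomials: a · b = 14·x^4 + 78·x^3 + 169·x^2 + 171·x + 81. Reducing coefficients mod 13: a · b ≡ x^4 + 2·x + 3. Now divide by f(x) = x^3 + 5·x^2 + 12·x + 11 in F_13[x], eliminating the leading term at each step:
  leading term x^4: subtract (x)·f(x) = x^4 + 5·x^3 + 12·x^2 + 11·x, leaving 8·x^3 + x^2 + 4·x + 3 (coefficients mod 13)
  leading term 8·x^3: subtract (8)·f(x) = 8·x^3 + x^2 + 5·x + 10, leaving 12·x + 6 (coefficients mod 13)
The degree is now < 3, so this is the remainder. Hence a · b ≡ 12·x + 6 in F_13[x]/(f).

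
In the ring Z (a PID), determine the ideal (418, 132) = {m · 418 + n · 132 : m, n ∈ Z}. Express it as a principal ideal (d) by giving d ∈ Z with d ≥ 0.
(418, 132) = (22); d = 22

In the PID Z, (a, b) is generated by gcd(a, b). Compute gcd(418, 132) with the extended Euclidean algorithm, tracking rows (r, s, t) with s·418 + t·132 = r:
  row A: (418, 1, 0)   [1·418 + 0·132 = 418]
  row B: (132, 0, 1)   [0·418 + 1·132 = 132]
  418 = 3·132 + 22   → row C = row A − 3·row B = (22, 1, −3)   [check: 1·418 − 3·132 = 22]
  132 = 6·22 + 0   → remainder 0, stop. gcd = 22 (last nonzero row C).
So gcd(418, 132) = 22, with Bézout identity 1·418 − 3·132 = 22. Containment (⊇): the Bézout identity exhibits 22 as an element of (418, 132), giving (22) ⊆ (418, 132). Containment (⊆): since 22 | 418 and 22 | 132 (418 = 22·19, 132 = 22·6), every Z-linear combination of 418 and 132 is divisible by 22, so (418, 132) ⊆ (22). Therefore (418, 132) = (22), d = 22.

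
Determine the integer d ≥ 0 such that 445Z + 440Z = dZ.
(445, 440) = (5); d = 5

In the PID Z, (a, b) is generated by gcd(a, b). Compute gcd(445, 440) with the extended Euclidean algorithm, tracking rows (r, s, t) with s·445 + t·440 = r:
  row A: (445, 1, 0)   [1·445 + 0·440 = 445]
  row B: (440, 0, 1)   [0·445 + 1·440 = 440]
  445 = 1·440 + 5   → row C = row A − 1·row B = (5, 1, −1)   [check: 1·445 − 1·440 = 5]
  440 = 88·5 + 0   → remainder 0, stop. gcd = 5 (last nonzero row C).
So gcd(445, 440) = 5, with Bézout identity 1·445 − 1·440 = 5. Containment (⊇): the Bézout identity exhibits 5 as an element of (445, 440), giving (5) ⊆ (445, 440). Containment (⊆): since 5 | 445 and 5 | 440 (445 = 5·89, 440 = 5·88), every Z-linear combination of 445 and 440 is divisible by 5, so (445, 440) ⊆ (5). Therefore (445, 440) = (5), d = 5.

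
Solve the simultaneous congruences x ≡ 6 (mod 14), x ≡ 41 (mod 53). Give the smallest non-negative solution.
The moduli 14, 53 are pairwise coprime, so by the CRT there is a unique solution mod 14·53 = 742.
Solve by successive substitution. Start with x ≡ 6 (mod 14).
  Combine with x ≡ 41 (mod 53): write x = 6 + 14·t and require 6 + 14·t ≡ 41 (mod 53), i.e. 14·t ≡ 41 − 6 ≡ 35 (mod 53). Since 14^(−1) ≡ 19 (mod 53), t ≡ 19·35 ≡ 29 (mod 53). So x ≡ 6 + 14·29 = 412 (mod 742).
Unique solution in [0, 742): x = 412.

Final answer: x ≡ 412 (mod 742); the representative in [0, 742) is 412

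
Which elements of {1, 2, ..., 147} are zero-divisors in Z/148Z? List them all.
An element a ∈ Z/148Z (with a ≠ 0) is a zero-divisor iff gcd(a, 148) > 1 (because a is a unit precisely when gcd(a, n) = 1, and in Z/nZ every nonzero, non-unit element is a zero-divisor). Scan a = 1, ..., 147 and keep those with gcd(a, 148) > 1:
  gcd(2, 148) = 2, gcd(4, 148) = 4, gcd(6, 148) = 2, gcd(8, 148) = 4, gcd(10, 148) = 2, gcd(12, 148) = 4, gcd(14, 148) = 2, gcd(16, 148) = 4, gcd(18, 148) = 2, gcd(20, 148) = 4, gcd(22, 148) = 2, gcd(24, 148) = 4, gcd(26, 148) = 2, gcd(28, 148) = 4, gcd(30, 148) = 2, gcd(32, 148) = 4, gcd(34, 148) = 2, gcd(36, 148) = 4, gcd(37, 148) = 37, gcd(38, 148) = 2, gcd(40, 148) = 4, gcd(42, 148) = 2, gcd(44, 148) = 4, gcd(46, 148) = 2, gcd(48, 148) = 4, gcd(50, 148) = 2, gcd(52, 148) = 4, gcd(54, 148) = 2, gcd(56, 148) = 4, gcd(58, 148) = 2, gcd(60, 148) = 4, gcd(62, 148) = 2, gcd(64, 148) = 4, gcd(66, 148) = 2, gcd(68, 148) = 4, gcd(70, 148) = 2, gcd(72, 148) = 4, gcd(74, 148) = 74, gcd(76, 148) = 4, gcd(78, 148) = 2, gcd(80, 148) = 4, gcd(82, 148) = 2, gcd(84, 148) = 4, gcd(86, 148) = 2, gcd(88, 148) = 4, gcd(90, 148) = 2, gcd(92, 148) = 4, gcd(94, 148) = 2, gcd(96, 148) = 4, gcd(98, 148) = 2, gcd(100, 148) = 4, gcd(102, 148) = 2, gcd(104, 148) = 4, gcd(106, 148) = 2, gcd(108, 148) = 4, gcd(110, 148) = 2, gcd(111, 148) = 37, gcd(112, 148) = 4, gcd(114, 148) = 2, gcd(116, 148) = 4, gcd(118, 148) = 2, gcd(120, 148) = 4, gcd(122, 148) = 2, gcd(124, 148) = 4, gcd(126, 148) = 2, gcd(128, 148) = 4, gcd(130, 148) = 2, gcd(132, 148) = 4, gcd(134, 148) = 2, gcd(136, 148) = 4, gcd(138, 148) = 2, gcd(140, 148) = 4, gcd(142, 148) = 2, gcd(144, 148) = 4, gcd(146, 148) = 2.
All other a ∈ {1, ..., 147} have gcd(a, 148) = 1 and are units. So the nonzero zero-divisors are exactly the 75 values of a appearing in this scan.

Final answer: nonzero zero-divisors of Z/148Z = {2, 4, 6, 8, 10, 12, 14, 16, 18, 20, 22, 24, 26, 28, 30, 32, 34, 36, 37, 38, 40, 42, 44, 46, 48, 50, 52, 54, 56, 58, 60, 62, 64, 66, 68, 70, 72, 74, 76, 78, 80, 82, 84, 86, 88, 90, 92, 94, 96, 98, 100, 102, 104, 106, 108, 110, 111, 112, 114, 116, 118, 120, 122, 124, 126, 128, 130, 132, 134, 136, 138, 140, 142, 144, 146}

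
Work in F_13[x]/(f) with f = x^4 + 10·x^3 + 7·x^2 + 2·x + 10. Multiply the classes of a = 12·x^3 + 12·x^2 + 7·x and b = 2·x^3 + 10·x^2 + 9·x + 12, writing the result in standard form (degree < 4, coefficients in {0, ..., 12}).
Multiply as integer polynomials: a · b = 24·x^6 + 144·x^5 + 242·x^4 + 322·x^3 + 207·x^2 + 84·x. Reducing coefficients mod 13: a · b ≡ 11·x^6 + x^5 + 8·x^4 + 10·x^3 + 12·x^2 + 6·x. Now divide by f(x) = x^4 + 10·x^3 + 7·x^2 + 2·x + 10 in F_13[x], eliminating the leading term at each step:
  leading term 11·x^6: subtract (11·x^2)·f(x) = 11·x^6 + 6·x^5 + 12·x^4 + 9·x^3 + 6·x^2, leaving 8·x^5 + 9·x^4 + x^3 + 6·x^2 + 6·x (coefficients mod 13)
  leading term 8·x^5: subtract (8·x)·f(x) = 8·x^5 + 2·x^4 + 4·x^3 + 3·x^2 + 2·x, leaving 7·x^4 + 10·x^3 + 3·x^2 + 4·x (coefficients mod 13)
  leading term 7·x^4: subtract (7)·f(x) = 7·x^4 + 5·x^3 + 10·x^2 + x + 5, leaving 5·x^3 + 6·x^2 + 3·x + 8 (coefficients mod 13)
The degree is now < 4, so this is the remainder. Hence a · b ≡ 5·x^3 + 6·x^2 + 3·x + 8 in F_13[x]/(f).

Final answer: a · b ≡ 5·x^3 + 6·x^2 + 3·x + 8 (mod f(x))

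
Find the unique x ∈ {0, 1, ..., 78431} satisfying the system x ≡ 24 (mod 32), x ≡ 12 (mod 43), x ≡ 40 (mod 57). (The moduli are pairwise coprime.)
The moduli 32, 43, 57 are pairwise coprime, so by the CRT there is a unique solution mod 32·43·57 = 78432.
Solve by successive substitution. Start with x ≡ 24 (mod 32).
  Combine with x ≡ 12 (mod 43): write x = 24 + 32·t and require 24 + 32·t ≡ 12 (mod 43), i.e. 32·t ≡ 12 − 24 ≡ 31 (mod 43). Since 32^(−1) ≡ 39 (mod 43), t ≡ 39·31 ≡ 5 (mod 43). So x ≡ 24 + 32·5 = 184 (mod 1376).
  Combine with x ≡ 40 (mod 57): write x = 184 + 1376·t and require 184 + 1376·t ≡ 40 (mod 57), i.e. 1376·t ≡ 40 − 184 ≡ 27 (mod 57). Since 1376^(−1) ≡ 50 (mod 57) (1376 ≡ 8 (mod 57)), t ≡ 50·27 ≡ 39 (mod 57). So x ≡ 184 + 1376·39 = 53848 (mod 78432).
Unique solution in [0, 78432): x = 53848.

Final answer: x ≡ 53848 (mod 78432); the representative in [0, 78432) is 53848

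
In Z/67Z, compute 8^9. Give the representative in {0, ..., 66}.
45

Use repeated squaring. Binary(9) = 1001. Walk through the bits of the exponent 9 left-to-right: at each bit after the leading one, square the running value, then multiply by 8 if the bit is 1 (always reducing mod 67):
  bit 1 = 1 (leading): start with 8.
  bit 2 = 0: square 8^2 = 64 (mod 67).
  bit 3 = 0: square 64^2 = 4096 ≡ 9 (mod 67).
  bit 4 = 1: square 9^2 = 81 ≡ 14; bit is 1, so multiply 14·8 = 112 ≡ 45 (mod 67).
Final value: 8^9 ≡ 45 (mod 67).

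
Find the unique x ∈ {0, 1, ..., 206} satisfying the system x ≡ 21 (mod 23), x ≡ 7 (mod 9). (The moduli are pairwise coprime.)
The moduli 23, 9 are pairwise coprime, so by the CRT there is a unique solution mod 23·9 = 207.
Solve by successive substitution. Start with x ≡ 21 (mod 23).
  Combine with x ≡ 7 (mod 9): write x = 21 + 23·t and require 21 + 23·t ≡ 7 (mod 9), i.e. 23·t ≡ 7 − 21 ≡ 4 (mod 9). Since 23^(−1) ≡ 2 (mod 9) (23 ≡ 5 (mod 9)), t ≡ 2·4 ≡ 8 (mod 9). So x ≡ 21 + 23·8 = 205 (mod 207).
Unique solution in [0, 207): x = 205.

Final answer: x ≡ 205 (mod 207); the representative in [0, 207) is 205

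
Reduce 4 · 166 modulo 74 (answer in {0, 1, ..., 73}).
Reduce the factors first: 166 ≡ 18 (mod 74), so 4 · 166 ≡ 4 · 18 (mod 74). 4 · 18 = 72. Dividing by 74: 72 = 0·74 + 72. So (4 · 166) mod 74 = 72.

Final answer: 72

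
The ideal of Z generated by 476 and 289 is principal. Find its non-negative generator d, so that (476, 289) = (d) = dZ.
(476, 289) = (17); d = 17

In the PID Z, (a, b) is generated by gcd(a, b). Compute gcd(476, 289) with the extended Euclidean algorithm, tracking rows (r, s, t) with s·476 + t·289 = r:
  row A: (476, 1, 0)   [1·476 + 0·289 = 476]
  row B: (289, 0, 1)   [0·476 + 1·289 = 289]
  476 = 1·289 + 187   → row C = row A − 1·row B = (187, 1, −1)   [check: 1·476 − 1·289 = 187]
  289 = 1·187 + 102   → row D = row B − 1·row C = (102, −1, 2)   [check: −1·476 + 2·289 = 102]
  187 = 1·102 + 85   → row E = row C − 1·row D = (85, 2, −3)   [check: 2·476 − 3·289 = 85]
  102 = 1·85 + 17   → row F = row D − 1·row E = (17, −3, 5)   [check: −3·476 + 5·289 = 17]
  85 = 5·17 + 0   → remainder 0, stop. gcd = 17 (last nonzero row F).
So gcd(476, 289) = 17, with Bézout identity −3·476 + 5·289 = 17. Containment (⊇): the Bézout identity exhibits 17 as an element of (476, 289), giving (17) ⊆ (476, 289). Containment (⊆): since 17 | 476 and 17 | 289 (476 = 17·28, 289 = 17·17), every Z-linear combination of 476 and 289 is divisible by 17, so (476, 289) ⊆ (17). Therefore (476, 289) = (17), d = 17.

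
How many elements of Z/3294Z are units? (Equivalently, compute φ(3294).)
An element a ∈ Z/3294Z is a unit iff gcd(a, 3294) = 1, so the number of units is φ(3294). φ is multiplicative, with φ(p^e) = p^e − p^(e−1). Factorise 3294 = 2 · 3^3 · 61. Then
  φ(3294) = (2 − 1) · (3^3 − 3^2) · (61 − 1) = 1 · 18 · 60 = 1080.

Final answer: Z/3294Z has φ(3294) = 1080 units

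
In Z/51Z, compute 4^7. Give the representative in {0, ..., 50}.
Use repeated squaring. Binary(7) = 111. Walk through the bits of the exponent 7 left-to-right: at each bit after the leading one, square the running value, then multiply by 4 if the bit is 1 (always reducing mod 51):
  bit 1 = 1 (leading): start with 4.
  bit 2 = 1: square 4^2 = 16; bit is 1, so multiply 16·4 = 64 ≡ 13 (mod 51).
  bit 3 = 1: square 13^2 = 169 ≡ 16; bit is 1, so multiply 16·4 = 64 ≡ 13 (mod 51).
Final value: 4^7 ≡ 13 (mod 51).

Final answer: 13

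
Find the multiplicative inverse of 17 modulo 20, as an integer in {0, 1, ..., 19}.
Apply the extended Euclidean algorithm to (20, 17), tracking rows (r, s, t) with s·20 + t·17 = r. Each division r_prev = q·r_cur + r_new produces the new row as (previous row) − q·(current row):
  row A: (20, 1, 0)   [1·20 + 0·17 = 20]
  row B: (17, 0, 1)   [0·20 + 1·17 = 17]
  20 = 1·17 + 3   → row C = row A − 1·row B = (3, 1, −1)   [check: 1·20 − 1·17 = 3]
  17 = 5·3 + 2   → row D = row B − 5·row C = (2, −5, 6)   [check: −5·20 + 6·17 = 2]
  3 = 1·2 + 1   → row E = row C − 1·row D = (1, 6, −7)   [check: 6·20 − 7·17 = 1]
  2 = 2·1 + 0   → remainder 0, stop. gcd = 1 (last nonzero row E).
The gcd is 1, so 17 is invertible mod 20. The last nonzero row gives 6·20 − 7·17 = 1, so t = −7. So 17^(−1) ≡ −7 ≡ 13 (mod 20). Verify: 17 · 13 = 221 ≡ 1 (mod 20). ✓

Final answer: 17^(−1) ≡ 13 (mod 20)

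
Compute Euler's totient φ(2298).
φ is multiplicative, with φ(p^e) = p^e − p^(e−1). Factorise 2298 = 2 · 3 · 383. Then
  φ(2298) = (2 − 1) · (3 − 1) · (383 − 1) = 1 · 2 · 382 = 764.

Final answer: φ(2298) = 764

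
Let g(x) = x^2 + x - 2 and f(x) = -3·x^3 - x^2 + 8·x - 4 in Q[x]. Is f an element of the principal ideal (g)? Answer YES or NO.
YES

In Q[x] the ideal (g) consists of all multiples of g, so f ∈ (g) iff g | f, i.e. iff the remainder of f on division by g is 0. Divide f by g (g is monic, so eliminate the leading term of the running remainder at each step):
  leading term -3·x^3: subtract (-3·x)·g(x) = -3·x^3 - 3·x^2 + 6·x, leaving 2·x^2 + 2·x - 4
  leading term 2·x^2: subtract (2)·g(x) = 2·x^2 + 2·x - 4, leaving 0
The remainder is 0, so f(x) = g(x) · h(x) with h(x) = 2 - 3·x. Hence g | f, i.e. f ∈ (g).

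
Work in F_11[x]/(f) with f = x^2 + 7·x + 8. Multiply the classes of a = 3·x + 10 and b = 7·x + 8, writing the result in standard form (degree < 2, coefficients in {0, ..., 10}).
Multiply as integer polynomials: a · b = 21·x^2 + 94·x + 80. Reducing coefficients mod 11: a · b ≡ 10·x^2 + 6·x + 3. Now divide by f(x) = x^2 + 7·x + 8 in F_11[x], eliminating the leading term at each step:
  leading term 10·x^2: subtract (10)·f(x) = 10·x^2 + 4·x + 3, leaving 2·x (coefficients mod 11)
The degree is now < 2, so this is the remainder. Hence a · b ≡ 2·x in F_11[x]/(f).

Final answer: a · b ≡ 2·x (mod f(x))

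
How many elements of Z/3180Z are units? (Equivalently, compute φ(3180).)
Z/3180Z has φ(3180) = 832 units

An element a ∈ Z/3180Z is a unit iff gcd(a, 3180) = 1, so the number of units is φ(3180). φ is multiplicative, with φ(p^e) = p^e − p^(e−1). Factorise 3180 = 2^2 · 3 · 5 · 53. Then
  φ(3180) = (2^2 − 2^1) · (3 − 1) · (5 − 1) · (53 − 1) = 2 · 2 · 4 · 52 = 832.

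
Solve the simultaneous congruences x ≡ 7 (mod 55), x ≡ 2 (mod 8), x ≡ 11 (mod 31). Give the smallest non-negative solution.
The moduli 55, 8, 31 are pairwise coprime, so by the CRT there is a unique solution mod 55·8·31 = 13640.
Solve by successive substitution. Start with x ≡ 7 (mod 55).
  Combine with x ≡ 2 (mod 8): write x = 7 + 55·t and require 7 + 55·t ≡ 2 (mod 8), i.e. 55·t ≡ 2 − 7 ≡ 3 (mod 8). Since 55^(−1) ≡ 7 (mod 8) (55 ≡ 7 (mod 8)), t ≡ 7·3 ≡ 5 (mod 8). So x ≡ 7 + 55·5 = 282 (mod 440).
  Combine with x ≡ 11 (mod 31): write x = 282 + 440·t and require 282 + 440·t ≡ 11 (mod 31), i.e. 440·t ≡ 11 − 282 ≡ 8 (mod 31). Since 440^(−1) ≡ 26 (mod 31) (440 ≡ 6 (mod 31)), t ≡ 26·8 ≡ 22 (mod 31). So x ≡ 282 + 440·22 = 9962 (mod 13640).
Unique solution in [0, 13640): x = 9962.

Final answer: x ≡ 9962 (mod 13640); the representative in [0, 13640) is 9962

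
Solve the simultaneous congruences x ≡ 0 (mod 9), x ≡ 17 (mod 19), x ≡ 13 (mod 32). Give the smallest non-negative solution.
x ≡ 4653 (mod 5472); the representative in [0, 5472) is 4653

The moduli 9, 19, 32 are pairwise coprime, so by the CRT there is a unique solution mod 9·19·32 = 5472.
Solve by successive substitution. Start with x ≡ 0 (mod 9).
  Combine with x ≡ 17 (mod 19): write x = 9·t and require 9·t ≡ 17 (mod 19). Since 9^(−1) ≡ 17 (mod 19), t ≡ 17·17 ≡ 4 (mod 19). So x ≡ 9·4 = 36 (mod 171).
  Combine with x ≡ 13 (mod 32): write x = 36 + 171·t and require 36 + 171·t ≡ 13 (mod 32), i.e. 171·t ≡ 13 − 36 ≡ 9 (mod 32). Since 171^(−1) ≡ 3 (mod 32) (171 ≡ 11 (mod 32)), t ≡ 3·9 ≡ 27 (mod 32). So x ≡ 36 + 171·27 = 4653 (mod 5472).
Unique solution in [0, 5472): x = 4653.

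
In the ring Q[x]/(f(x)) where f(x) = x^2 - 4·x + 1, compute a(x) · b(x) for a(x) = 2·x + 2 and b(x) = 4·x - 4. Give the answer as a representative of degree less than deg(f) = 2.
a · b ≡ 32·x - 16 (mod f(x))

First multiply in Q[x] without reducing: a · b = 8·x^2 - 8. Now divide by f(x) = x^2 - 4·x + 1, eliminating the leading term at each step:
  leading term 8·x^2: subtract (8)·f(x) = 8·x^2 - 32·x + 8, leaving 32·x - 16
The degree is now < 2, so this is the remainder. Hence a · b ≡ 32·x - 16 in Q[x]/(f).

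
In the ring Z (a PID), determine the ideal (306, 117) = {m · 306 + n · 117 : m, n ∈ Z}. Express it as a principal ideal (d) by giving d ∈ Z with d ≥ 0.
(306, 117) = (9); d = 9

In the PID Z, (a, b) is generated by gcd(a, b). Compute gcd(306, 117) with the extended Euclidean algorithm, tracking rows (r, s, t) with s·306 + t·117 = r:
  row A: (306, 1, 0)   [1·306 + 0·117 = 306]
  row B: (117, 0, 1)   [0·306 + 1·117 = 117]
  306 = 2·117 + 72   → row C = row A − 2·row B = (72, 1, −2)   [check: 1·306 − 2·117 = 72]
  117 = 1·72 + 45   → row D = row B − 1·row C = (45, −1, 3)   [check: −1·306 + 3·117 = 45]
  72 = 1·45 + 27   → row E = row C − 1·row D = (27, 2, −5)   [check: 2·306 − 5·117 = 27]
  45 = 1·27 + 18   → row F = row D − 1·row E = (18, −3, 8)   [check: −3·306 + 8·117 = 18]
  27 = 1·18 + 9   → row G = row E − 1·row F = (9, 5, −13)   [check: 5·306 − 13·117 = 9]
  18 = 2·9 + 0   → remainder 0, stop. gcd = 9 (last nonzero row G).
So gcd(306, 117) = 9, with Bézout identity 5·306 − 13·117 = 9. Containment (⊇): the Bézout identity exhibits 9 as an element of (306, 117), giving (9) ⊆ (306, 117). Containment (⊆): since 9 | 306 and 9 | 117 (306 = 9·34, 117 = 9·13), every Z-linear combination of 306 and 117 is divisible by 9, so (306, 117) ⊆ (9). Therefore (306, 117) = (9), d = 9.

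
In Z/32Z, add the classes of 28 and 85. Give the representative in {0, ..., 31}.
17

Reduce the summands first: 85 ≡ 21 (mod 32), so 28 + 85 ≡ 28 + 21 (mod 32). 28 + 21 = 49; 49 = 1·32 + 17, so (28 + 85) mod 32 = 17.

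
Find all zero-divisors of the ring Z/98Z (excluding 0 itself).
An element a ∈ Z/98Z (with a ≠ 0) is a zero-divisor iff gcd(a, 98) > 1 (because a is a unit precisely when gcd(a, n) = 1, and in Z/nZ every nonzero, non-unit element is a zero-divisor). Scan a = 1, ..., 97 and keep those with gcd(a, 98) > 1:
  gcd(2, 98) = 2, gcd(4, 98) = 2, gcd(6, 98) = 2, gcd(7, 98) = 7, gcd(8, 98) = 2, gcd(10, 98) = 2, gcd(12, 98) = 2, gcd(14, 98) = 14, gcd(16, 98) = 2, gcd(18, 98) = 2, gcd(20, 98) = 2, gcd(21, 98) = 7, gcd(22, 98) = 2, gcd(24, 98) = 2, gcd(26, 98) = 2, gcd(28, 98) = 14, gcd(30, 98) = 2, gcd(32, 98) = 2, gcd(34, 98) = 2, gcd(35, 98) = 7, gcd(36, 98) = 2, gcd(38, 98) = 2, gcd(40, 98) = 2, gcd(42, 98) = 14, gcd(44, 98) = 2, gcd(46, 98) = 2, gcd(48, 98) = 2, gcd(49, 98) = 49, gcd(50, 98) = 2, gcd(52, 98) = 2, gcd(54, 98) = 2, gcd(56, 98) = 14, gcd(58, 98) = 2, gcd(60, 98) = 2, gcd(62, 98) = 2, gcd(63, 98) = 7, gcd(64, 98) = 2, gcd(66, 98) = 2, gcd(68, 98) = 2, gcd(70, 98) = 14, gcd(72, 98) = 2, gcd(74, 98) = 2, gcd(76, 98) = 2, gcd(77, 98) = 7, gcd(78, 98) = 2, gcd(80, 98) = 2, gcd(82, 98) = 2, gcd(84, 98) = 14, gcd(86, 98) = 2, gcd(88, 98) = 2, gcd(90, 98) = 2, gcd(91, 98) = 7, gcd(92, 98) = 2, gcd(94, 98) = 2, gcd(96, 98) = 2.
All other a ∈ {1, ..., 97} have gcd(a, 98) = 1 and are units. So the nonzero zero-divisors are exactly the 55 values of a appearing in this scan.

Final answer: nonzero zero-divisors of Z/98Z = {2, 4, 6, 7, 8, 10, 12, 14, 16, 18, 20, 21, 22, 24, 26, 28, 30, 32, 34, 35, 36, 38, 40, 42, 44, 46, 48, 49, 50, 52, 54, 56, 58, 60, 62, 63, 64, 66, 68, 70, 72, 74, 76, 77, 78, 80, 82, 84, 86, 88, 90, 91, 92, 94, 96}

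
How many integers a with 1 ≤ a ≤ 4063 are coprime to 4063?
3808

The number of a ∈ {1, ..., 4063} with gcd(a, 4063) = 1 is by definition Euler's totient φ(4063). φ is multiplicative, with φ(p^e) = p^e − p^(e−1). Factorise 4063 = 17 · 239. Then
  φ(4063) = (17 − 1) · (239 − 1) = 16 · 238 = 3808.
So there are 3808 such integers.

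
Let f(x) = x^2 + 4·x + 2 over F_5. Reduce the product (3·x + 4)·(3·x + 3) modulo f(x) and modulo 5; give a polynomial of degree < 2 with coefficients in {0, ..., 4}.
Multiply as integer polynomials: a · b = 9·x^2 + 21·x + 12. Reducing coefficients mod 5: a · b ≡ 4·x^2 + x + 2. Now divide by f(x) = x^2 + 4·x + 2 in F_5[x], eliminating the leading term at each step:
  leading term 4·x^2: subtract (4)·f(x) = 4·x^2 + x + 3, leaving 4 (coefficients mod 5)
The degree is now < 2, so this is the remainder. Hence a · b ≡ 4 in F_5[x]/(f).

Final answer: a · b ≡ 4 (mod f(x))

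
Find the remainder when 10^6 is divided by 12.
4

Use repeated squaring. Binary(6) = 110. Walk through the bits of the exponent 6 left-to-right: at each bit after the leading one, square the running value, then multiply by 10 if the bit is 1 (always reducing mod 12):
  bit 1 = 1 (leading): start with 10.
  bit 2 = 1: square 10^2 = 100 ≡ 4; bit is 1, so multiply 4·10 = 40 ≡ 4 (mod 12).
  bit 3 = 0: square 4^2 = 16 ≡ 4 (mod 12).
Final value: 10^6 ≡ 4 (mod 12).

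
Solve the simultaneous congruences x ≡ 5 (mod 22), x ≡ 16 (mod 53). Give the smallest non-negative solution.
The moduli 22, 53 are pairwise coprime, so by the CRT there is a unique solution mod 22·53 = 1166.
Solve by successive substitution. Start with x ≡ 5 (mod 22).
  Combine with x ≡ 16 (mod 53): write x = 5 + 22·t and require 5 + 22·t ≡ 16 (mod 53), i.e. 22·t ≡ 16 − 5 ≡ 11 (mod 53). Since 22^(−1) ≡ 41 (mod 53), t ≡ 41·11 ≡ 27 (mod 53). So x ≡ 5 + 22·27 = 599 (mod 1166).
Unique solution in [0, 1166): x = 599.

Final answer: x ≡ 599 (mod 1166); the representative in [0, 1166) is 599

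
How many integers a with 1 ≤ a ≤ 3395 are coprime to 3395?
2304

The number of a ∈ {1, ..., 3395} with gcd(a, 3395) = 1 is by definition Euler's totient φ(3395). φ is multiplicative, with φ(p^e) = p^e − p^(e−1). Factorise 3395 = 5 · 7 · 97. Then
  φ(3395) = (5 − 1) · (7 − 1) · (97 − 1) = 4 · 6 · 96 = 2304.
So there are 2304 such integers.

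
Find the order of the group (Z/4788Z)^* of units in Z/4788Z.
|(Z/4788Z)^*| = 1296

(Z/4788Z)^* consists of the classes a with gcd(a, 4788) = 1, so its order is φ(4788). φ is multiplicative, with φ(p^e) = p^e − p^(e−1). Factorise 4788 = 2^2 · 3^2 · 7 · 19. Then
  φ(4788) = (2^2 − 2^1) · (3^2 − 3^1) · (7 − 1) · (19 − 1) = 2 · 6 · 6 · 18 = 1296.
Thus |(Z/4788Z)^*| = 1296.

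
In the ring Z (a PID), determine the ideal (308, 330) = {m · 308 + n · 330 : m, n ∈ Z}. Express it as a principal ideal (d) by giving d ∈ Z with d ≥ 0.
In the PID Z, (a, b) is generated by gcd(a, b). Compute gcd(330, 308) with the extended Euclidean algorithm, tracking rows (r, s, t) with s·330 + t·308 = r:
  row A: (330, 1, 0)   [1·330 + 0·308 = 330]
  row B: (308, 0, 1)   [0·330 + 1·308 = 308]
  330 = 1·308 + 22   → row C = row A − 1·row B = (22, 1, −1)   [check: 1·330 − 1·308 = 22]
  308 = 14·22 + 0   → remainder 0, stop. gcd = 22 (last nonzero row C).
So gcd(308, 330) = 22, with Bézout identity 1·330 − 1·308 = 22. Containment (⊇): the Bézout identity exhibits 22 as an element of (308, 330), giving (22) ⊆ (308, 330). Containment (⊆): since 22 | 308 and 22 | 330 (308 = 22·14, 330 = 22·15), every Z-linear combination of 308 and 330 is divisible by 22, so (308, 330) ⊆ (22). Therefore (308, 330) = (22), d = 22.

Final answer: (308, 330) = (22); d = 22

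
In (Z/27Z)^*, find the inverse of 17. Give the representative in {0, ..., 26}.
Apply the extended Euclidean algorithm to (27, 17), tracking rows (r, s, t) with s·27 + t·17 = r. Each division r_prev = q·r_cur + r_new produces the new row as (previous row) − q·(current row):
  row A: (27, 1, 0)   [1·27 + 0·17 = 27]
  row B: (17, 0, 1)   [0·27 + 1·17 = 17]
  27 = 1·17 + 10   → row C = row A − 1·row B = (10, 1, −1)   [check: 1·27 − 1·17 = 10]
  17 = 1·10 + 7   → row D = row B − 1·row C = (7, −1, 2)   [check: −1·27 + 2·17 = 7]
  10 = 1·7 + 3   → row E = row C − 1·row D = (3, 2, −3)   [check: 2·27 − 3·17 = 3]
  7 = 2·3 + 1   → row F = row D − 2·row E = (1, −5, 8)   [check: −5·27 + 8·17 = 1]
  3 = 3·1 + 0   → remainder 0, stop. gcd = 1 (last nonzero row F).
The gcd is 1, so 17 is invertible mod 27. The last nonzero row gives −5·27 + 8·17 = 1, so t = 8. So 17^(−1) ≡ 8 (mod 27). Verify: 17 · 8 = 136 ≡ 1 (mod 27). ✓

Final answer: 17^(−1) ≡ 8 (mod 27)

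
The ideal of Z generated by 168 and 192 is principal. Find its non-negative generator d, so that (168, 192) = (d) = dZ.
In the PID Z, (a, b) is generated by gcd(a, b). Compute gcd(192, 168) with the extended Euclidean algorithm, tracking rows (r, s, t) with s·192 + t·168 = r:
  row A: (192, 1, 0)   [1·192 + 0·168 = 192]
  row B: (168, 0, 1)   [0·192 + 1·168 = 168]
  192 = 1·168 + 24   → row C = row A − 1·row B = (24, 1, −1)   [check: 1·192 − 1·168 = 24]
  168 = 7·24 + 0   → remainder 0, stop. gcd = 24 (last nonzero row C).
So gcd(168, 192) = 24, with Bézout identity 1·192 − 1·168 = 24. Containment (⊇): the Bézout identity exhibits 24 as an element of (168, 192), giving (24) ⊆ (168, 192). Containment (⊆): since 24 | 168 and 24 | 192 (168 = 24·7, 192 = 24·8), every Z-linear combination of 168 and 192 is divisible by 24, so (168, 192) ⊆ (24). Therefore (168, 192) = (24), d = 24.

Final answer: (168, 192) = (24); d = 24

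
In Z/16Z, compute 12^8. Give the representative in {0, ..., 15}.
0

Use repeated squaring. Binary(8) = 1000. Walk through the bits of the exponent 8 left-to-right: at each bit after the leading one, square the running value, then multiply by 12 if the bit is 1 (always reducing mod 16):
  bit 1 = 1 (leading): start with 12.
  bit 2 = 0: square 12^2 = 144 ≡ 0 (mod 16).
  bit 3 = 0: square 0^2 = 0 (mod 16).
  bit 4 = 0: square 0^2 = 0 (mod 16).
Final value: 12^8 ≡ 0 (mod 16).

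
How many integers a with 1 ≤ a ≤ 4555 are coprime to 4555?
3640

The number of a ∈ {1, ..., 4555} with gcd(a, 4555) = 1 is by definition Euler's totient φ(4555). φ is multiplicative, with φ(p^e) = p^e − p^(e−1). Factorise 4555 = 5 · 911. Then
  φ(4555) = (5 − 1) · (911 − 1) = 4 · 910 = 3640.
So there are 3640 such integers.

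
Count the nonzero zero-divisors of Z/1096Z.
In Z/1096Z each nonzero element is either a unit (gcd with 1096 is 1) or a zero-divisor (gcd > 1). The number of units is φ(1096): factorise 1096 = 2^3 · 137, so φ(1096) = (2^3 − 2^2) · (137 − 1) = 4 · 136 = 544. The nonzero elements number 1096 − 1 = 1095. Hence the nonzero zero-divisors number 1095 − 544 = 551.

Final answer: Z/1096Z has 551 nonzero zero-divisors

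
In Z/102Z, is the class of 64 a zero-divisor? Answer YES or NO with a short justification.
YES

gcd(64, 102) = 2 > 1, so 64 is not a unit in Z/102Z. In Z/nZ every nonzero non-unit is a zero-divisor: explicitly, take b = 102/gcd = 51 ≠ 0 (mod 102); then 64·51 = 3264 = 32·102, i.e. 64·51 ≡ 0 (mod 102). So 64 is a zero-divisor.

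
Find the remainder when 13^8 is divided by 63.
Use repeated squaring. Binary(8) = 1000. Walk through the bits of the exponent 8 left-to-right: at each bit after the leading one, square the running value, then multiply by 13 if the bit is 1 (always reducing mod 63):
  bit 1 = 1 (leading): start with 13.
  bit 2 = 0: square 13^2 = 169 ≡ 43 (mod 63).
  bit 3 = 0: square 43^2 = 1849 ≡ 22 (mod 63).
  bit 4 = 0: square 22^2 = 484 ≡ 43 (mod 63).
Final value: 13^8 ≡ 43 (mod 63).

Final answer: 43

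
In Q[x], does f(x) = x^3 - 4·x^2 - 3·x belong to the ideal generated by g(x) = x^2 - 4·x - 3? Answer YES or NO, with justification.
In Q[x] the ideal (g) consists of all multiples of g, so f ∈ (g) iff g | f, i.e. iff the remainder of f on division by g is 0. Divide f by g (g is monic, so eliminate the leading term of the running remainder at each step):
  leading term x^3: subtract (x)·g(x) = x^3 - 4·x^2 - 3·x, leaving 0
The remainder is 0, so f(x) = g(x) · h(x) with h(x) = x. Hence g | f, i.e. f ∈ (g).

Final answer: YES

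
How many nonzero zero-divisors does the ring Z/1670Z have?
Z/1670Z has 1005 nonzero zero-divisors

In Z/1670Z each nonzero element is either a unit (gcd with 1670 is 1) or a zero-divisor (gcd > 1). The number of units is φ(1670): factorise 1670 = 2 · 5 · 167, so φ(1670) = (2 − 1) · (5 − 1) · (167 − 1) = 1 · 4 · 166 = 664. The nonzero elements number 1670 − 1 = 1669. Hence the nonzero zero-divisors number 1669 − 664 = 1005.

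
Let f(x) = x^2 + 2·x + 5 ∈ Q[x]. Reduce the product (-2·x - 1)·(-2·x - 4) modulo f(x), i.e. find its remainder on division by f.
a · b ≡ 2·x - 16 (mod f(x))

First multiply in Q[x] without reducing: a · b = 4·x^2 + 10·x + 4. Now divide by f(x) = x^2 + 2·x + 5, eliminating the leading term at each step:
  leading term 4·x^2: subtract (4)·f(x) = 4·x^2 + 8·x + 20, leaving 2·x - 16
The degree is now < 2, so this is the remainder. Hence a · b ≡ 2·x - 16 in Q[x]/(f).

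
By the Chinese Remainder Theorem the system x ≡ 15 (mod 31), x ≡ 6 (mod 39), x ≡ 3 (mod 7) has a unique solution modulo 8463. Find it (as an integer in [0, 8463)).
The moduli 31, 39, 7 are pairwise coprime, so by the CRT there is a unique solution mod 31·39·7 = 8463.
Solve by successive substitution. Start with x ≡ 15 (mod 31).
  Combine with x ≡ 6 (mod 39): write x = 15 + 31·t and require 15 + 31·t ≡ 6 (mod 39), i.e. 31·t ≡ 6 − 15 ≡ 30 (mod 39). Since 31^(−1) ≡ 34 (mod 39), t ≡ 34·30 ≡ 6 (mod 39). So x ≡ 15 + 31·6 = 201 (mod 1209).
  Combine with x ≡ 3 (mod 7): write x = 201 + 1209·t and require 201 + 1209·t ≡ 3 (mod 7), i.e. 1209·t ≡ 3 − 201 ≡ 5 (mod 7). Since 1209^(−1) ≡ 3 (mod 7) (1209 ≡ 5 (mod 7)), t ≡ 3·5 ≡ 1 (mod 7). So x ≡ 201 + 1209·1 = 1410 (mod 8463).
Unique solution in [0, 8463): x = 1410.

Final answer: x ≡ 1410 (mod 8463); the representative in [0, 8463) is 1410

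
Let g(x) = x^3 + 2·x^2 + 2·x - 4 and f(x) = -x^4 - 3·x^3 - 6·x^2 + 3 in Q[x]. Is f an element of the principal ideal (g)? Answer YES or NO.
NO

In Q[x] the ideal (g) consists of all multiples of g, so f ∈ (g) iff g | f, i.e. iff the remainder of f on division by g is 0. Divide f by g (g is monic, so eliminate the leading term of the running remainder at each step):
  leading term -x^4: subtract (-x)·g(x) = -x^4 - 2·x^3 - 2·x^2 + 4·x, leaving -x^3 - 4·x^2 - 4·x + 3
  leading term -x^3: subtract (-1)·g(x) = -x^3 - 2·x^2 - 2·x + 4, leaving -2·x^2 - 2·x - 1
The remainder r(x) = -2·x^2 - 2·x - 1 ≠ 0 (and deg r < deg g), so g ∤ f, i.e. f ∉ (g).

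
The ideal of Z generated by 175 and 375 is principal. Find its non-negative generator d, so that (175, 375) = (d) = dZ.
In the PID Z, (a, b) is generated by gcd(a, b). Compute gcd(375, 175) with the extended Euclidean algorithm, tracking rows (r, s, t) with s·375 + t·175 = r:
  row A: (375, 1, 0)   [1·375 + 0·175 = 375]
  row B: (175, 0, 1)   [0·375 + 1·175 = 175]
  375 = 2·175 + 25   → row C = row A − 2·row B = (25, 1, −2)   [check: 1·375 − 2·175 = 25]
  175 = 7·25 + 0   → remainder 0, stop. gcd = 25 (last nonzero row C).
So gcd(175, 375) = 25, with Bézout identity 1·375 − 2·175 = 25. Containment (⊇): the Bézout identity exhibits 25 as an element of (175, 375), giving (25) ⊆ (175, 375). Containment (⊆): since 25 | 175 and 25 | 375 (175 = 25·7, 375 = 25·15), every Z-linear combination of 175 and 375 is divisible by 25, so (175, 375) ⊆ (25). Therefore (175, 375) = (25), d = 25.

Final answer: (175, 375) = (25); d = 25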